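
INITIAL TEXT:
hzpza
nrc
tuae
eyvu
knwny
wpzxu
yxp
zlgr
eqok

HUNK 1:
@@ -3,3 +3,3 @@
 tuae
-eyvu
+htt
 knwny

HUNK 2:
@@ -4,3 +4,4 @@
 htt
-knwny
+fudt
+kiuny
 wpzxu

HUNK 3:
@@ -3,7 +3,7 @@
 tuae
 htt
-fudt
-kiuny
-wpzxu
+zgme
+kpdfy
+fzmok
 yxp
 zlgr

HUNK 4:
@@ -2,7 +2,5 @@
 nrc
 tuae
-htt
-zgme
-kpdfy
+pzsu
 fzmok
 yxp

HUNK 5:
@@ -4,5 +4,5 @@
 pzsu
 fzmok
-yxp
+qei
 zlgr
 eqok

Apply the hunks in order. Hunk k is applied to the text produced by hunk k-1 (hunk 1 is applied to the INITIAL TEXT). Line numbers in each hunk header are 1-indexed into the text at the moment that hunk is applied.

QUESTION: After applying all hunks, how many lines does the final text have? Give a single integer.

Answer: 8

Derivation:
Hunk 1: at line 3 remove [eyvu] add [htt] -> 9 lines: hzpza nrc tuae htt knwny wpzxu yxp zlgr eqok
Hunk 2: at line 4 remove [knwny] add [fudt,kiuny] -> 10 lines: hzpza nrc tuae htt fudt kiuny wpzxu yxp zlgr eqok
Hunk 3: at line 3 remove [fudt,kiuny,wpzxu] add [zgme,kpdfy,fzmok] -> 10 lines: hzpza nrc tuae htt zgme kpdfy fzmok yxp zlgr eqok
Hunk 4: at line 2 remove [htt,zgme,kpdfy] add [pzsu] -> 8 lines: hzpza nrc tuae pzsu fzmok yxp zlgr eqok
Hunk 5: at line 4 remove [yxp] add [qei] -> 8 lines: hzpza nrc tuae pzsu fzmok qei zlgr eqok
Final line count: 8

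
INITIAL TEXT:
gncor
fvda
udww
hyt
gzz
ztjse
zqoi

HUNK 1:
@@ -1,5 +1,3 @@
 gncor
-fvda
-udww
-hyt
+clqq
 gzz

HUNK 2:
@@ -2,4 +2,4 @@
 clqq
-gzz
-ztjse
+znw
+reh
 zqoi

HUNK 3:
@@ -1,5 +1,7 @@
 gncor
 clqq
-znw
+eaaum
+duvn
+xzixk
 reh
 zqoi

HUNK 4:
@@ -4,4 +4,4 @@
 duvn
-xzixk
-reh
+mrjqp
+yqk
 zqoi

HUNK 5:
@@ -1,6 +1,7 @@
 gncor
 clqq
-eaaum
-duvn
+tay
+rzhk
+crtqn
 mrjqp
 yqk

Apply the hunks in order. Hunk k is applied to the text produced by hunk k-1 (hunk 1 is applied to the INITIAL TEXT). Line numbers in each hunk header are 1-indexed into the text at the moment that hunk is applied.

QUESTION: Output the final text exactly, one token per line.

Hunk 1: at line 1 remove [fvda,udww,hyt] add [clqq] -> 5 lines: gncor clqq gzz ztjse zqoi
Hunk 2: at line 2 remove [gzz,ztjse] add [znw,reh] -> 5 lines: gncor clqq znw reh zqoi
Hunk 3: at line 1 remove [znw] add [eaaum,duvn,xzixk] -> 7 lines: gncor clqq eaaum duvn xzixk reh zqoi
Hunk 4: at line 4 remove [xzixk,reh] add [mrjqp,yqk] -> 7 lines: gncor clqq eaaum duvn mrjqp yqk zqoi
Hunk 5: at line 1 remove [eaaum,duvn] add [tay,rzhk,crtqn] -> 8 lines: gncor clqq tay rzhk crtqn mrjqp yqk zqoi

Answer: gncor
clqq
tay
rzhk
crtqn
mrjqp
yqk
zqoi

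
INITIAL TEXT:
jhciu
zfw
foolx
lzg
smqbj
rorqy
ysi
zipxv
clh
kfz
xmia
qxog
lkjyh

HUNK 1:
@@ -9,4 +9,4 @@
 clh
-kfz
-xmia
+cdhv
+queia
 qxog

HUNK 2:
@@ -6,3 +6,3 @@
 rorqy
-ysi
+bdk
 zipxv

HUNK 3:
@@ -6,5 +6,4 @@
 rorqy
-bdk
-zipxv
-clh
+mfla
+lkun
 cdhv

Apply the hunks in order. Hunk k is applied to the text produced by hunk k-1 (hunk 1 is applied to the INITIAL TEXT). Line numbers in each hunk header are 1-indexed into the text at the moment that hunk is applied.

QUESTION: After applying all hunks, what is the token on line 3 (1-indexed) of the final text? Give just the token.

Answer: foolx

Derivation:
Hunk 1: at line 9 remove [kfz,xmia] add [cdhv,queia] -> 13 lines: jhciu zfw foolx lzg smqbj rorqy ysi zipxv clh cdhv queia qxog lkjyh
Hunk 2: at line 6 remove [ysi] add [bdk] -> 13 lines: jhciu zfw foolx lzg smqbj rorqy bdk zipxv clh cdhv queia qxog lkjyh
Hunk 3: at line 6 remove [bdk,zipxv,clh] add [mfla,lkun] -> 12 lines: jhciu zfw foolx lzg smqbj rorqy mfla lkun cdhv queia qxog lkjyh
Final line 3: foolx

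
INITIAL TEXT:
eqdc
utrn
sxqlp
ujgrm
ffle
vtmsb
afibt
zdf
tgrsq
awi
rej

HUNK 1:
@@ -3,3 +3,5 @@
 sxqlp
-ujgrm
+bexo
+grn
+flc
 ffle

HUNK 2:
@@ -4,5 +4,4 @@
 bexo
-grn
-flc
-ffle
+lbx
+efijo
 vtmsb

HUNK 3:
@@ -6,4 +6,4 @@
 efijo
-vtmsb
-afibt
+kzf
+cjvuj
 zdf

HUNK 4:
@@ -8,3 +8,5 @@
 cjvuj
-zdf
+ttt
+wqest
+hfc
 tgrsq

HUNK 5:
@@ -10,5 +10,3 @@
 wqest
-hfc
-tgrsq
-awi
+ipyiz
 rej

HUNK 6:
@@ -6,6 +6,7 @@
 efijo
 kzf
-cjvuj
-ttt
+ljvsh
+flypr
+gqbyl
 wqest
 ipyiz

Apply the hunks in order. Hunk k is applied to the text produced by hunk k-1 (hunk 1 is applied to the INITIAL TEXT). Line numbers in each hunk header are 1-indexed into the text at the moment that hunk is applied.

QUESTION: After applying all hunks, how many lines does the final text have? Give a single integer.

Answer: 13

Derivation:
Hunk 1: at line 3 remove [ujgrm] add [bexo,grn,flc] -> 13 lines: eqdc utrn sxqlp bexo grn flc ffle vtmsb afibt zdf tgrsq awi rej
Hunk 2: at line 4 remove [grn,flc,ffle] add [lbx,efijo] -> 12 lines: eqdc utrn sxqlp bexo lbx efijo vtmsb afibt zdf tgrsq awi rej
Hunk 3: at line 6 remove [vtmsb,afibt] add [kzf,cjvuj] -> 12 lines: eqdc utrn sxqlp bexo lbx efijo kzf cjvuj zdf tgrsq awi rej
Hunk 4: at line 8 remove [zdf] add [ttt,wqest,hfc] -> 14 lines: eqdc utrn sxqlp bexo lbx efijo kzf cjvuj ttt wqest hfc tgrsq awi rej
Hunk 5: at line 10 remove [hfc,tgrsq,awi] add [ipyiz] -> 12 lines: eqdc utrn sxqlp bexo lbx efijo kzf cjvuj ttt wqest ipyiz rej
Hunk 6: at line 6 remove [cjvuj,ttt] add [ljvsh,flypr,gqbyl] -> 13 lines: eqdc utrn sxqlp bexo lbx efijo kzf ljvsh flypr gqbyl wqest ipyiz rej
Final line count: 13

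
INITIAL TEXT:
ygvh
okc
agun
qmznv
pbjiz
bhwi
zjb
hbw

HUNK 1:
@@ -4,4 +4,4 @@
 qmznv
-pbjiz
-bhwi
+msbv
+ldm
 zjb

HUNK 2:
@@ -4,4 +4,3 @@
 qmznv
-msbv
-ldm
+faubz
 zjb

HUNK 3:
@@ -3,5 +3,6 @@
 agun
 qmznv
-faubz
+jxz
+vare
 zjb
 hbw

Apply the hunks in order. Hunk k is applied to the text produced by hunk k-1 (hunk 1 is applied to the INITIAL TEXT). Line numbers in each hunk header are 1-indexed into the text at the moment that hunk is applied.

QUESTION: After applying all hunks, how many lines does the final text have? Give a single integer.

Answer: 8

Derivation:
Hunk 1: at line 4 remove [pbjiz,bhwi] add [msbv,ldm] -> 8 lines: ygvh okc agun qmznv msbv ldm zjb hbw
Hunk 2: at line 4 remove [msbv,ldm] add [faubz] -> 7 lines: ygvh okc agun qmznv faubz zjb hbw
Hunk 3: at line 3 remove [faubz] add [jxz,vare] -> 8 lines: ygvh okc agun qmznv jxz vare zjb hbw
Final line count: 8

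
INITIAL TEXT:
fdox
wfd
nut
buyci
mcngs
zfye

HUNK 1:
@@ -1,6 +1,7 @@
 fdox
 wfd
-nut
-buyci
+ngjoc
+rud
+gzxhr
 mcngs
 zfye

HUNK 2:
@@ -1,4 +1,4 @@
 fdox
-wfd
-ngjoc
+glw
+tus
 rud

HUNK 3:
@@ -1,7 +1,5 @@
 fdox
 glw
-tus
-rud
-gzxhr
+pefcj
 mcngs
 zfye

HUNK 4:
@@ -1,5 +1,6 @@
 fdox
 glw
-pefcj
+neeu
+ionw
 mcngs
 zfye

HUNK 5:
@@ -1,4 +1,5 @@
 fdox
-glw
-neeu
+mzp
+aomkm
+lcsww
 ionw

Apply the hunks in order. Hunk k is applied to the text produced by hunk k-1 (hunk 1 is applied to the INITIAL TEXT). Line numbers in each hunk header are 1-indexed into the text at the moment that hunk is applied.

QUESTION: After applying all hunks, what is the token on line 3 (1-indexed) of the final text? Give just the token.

Hunk 1: at line 1 remove [nut,buyci] add [ngjoc,rud,gzxhr] -> 7 lines: fdox wfd ngjoc rud gzxhr mcngs zfye
Hunk 2: at line 1 remove [wfd,ngjoc] add [glw,tus] -> 7 lines: fdox glw tus rud gzxhr mcngs zfye
Hunk 3: at line 1 remove [tus,rud,gzxhr] add [pefcj] -> 5 lines: fdox glw pefcj mcngs zfye
Hunk 4: at line 1 remove [pefcj] add [neeu,ionw] -> 6 lines: fdox glw neeu ionw mcngs zfye
Hunk 5: at line 1 remove [glw,neeu] add [mzp,aomkm,lcsww] -> 7 lines: fdox mzp aomkm lcsww ionw mcngs zfye
Final line 3: aomkm

Answer: aomkm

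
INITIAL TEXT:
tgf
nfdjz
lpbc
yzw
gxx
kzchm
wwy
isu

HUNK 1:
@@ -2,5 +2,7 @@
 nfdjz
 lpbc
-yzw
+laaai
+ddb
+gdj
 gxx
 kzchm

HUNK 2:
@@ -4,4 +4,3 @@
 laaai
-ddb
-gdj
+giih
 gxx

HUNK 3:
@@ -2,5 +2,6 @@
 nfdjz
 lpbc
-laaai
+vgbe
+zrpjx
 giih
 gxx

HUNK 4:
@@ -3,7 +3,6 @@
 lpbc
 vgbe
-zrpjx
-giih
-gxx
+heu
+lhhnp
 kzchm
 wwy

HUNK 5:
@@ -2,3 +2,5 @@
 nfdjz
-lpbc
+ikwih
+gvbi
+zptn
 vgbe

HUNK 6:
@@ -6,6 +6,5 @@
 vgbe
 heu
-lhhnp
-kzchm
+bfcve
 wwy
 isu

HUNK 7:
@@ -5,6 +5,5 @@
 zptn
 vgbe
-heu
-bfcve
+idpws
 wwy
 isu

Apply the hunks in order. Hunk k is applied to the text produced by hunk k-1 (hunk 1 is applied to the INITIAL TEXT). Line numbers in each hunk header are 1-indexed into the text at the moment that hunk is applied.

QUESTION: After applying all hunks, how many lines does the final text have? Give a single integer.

Hunk 1: at line 2 remove [yzw] add [laaai,ddb,gdj] -> 10 lines: tgf nfdjz lpbc laaai ddb gdj gxx kzchm wwy isu
Hunk 2: at line 4 remove [ddb,gdj] add [giih] -> 9 lines: tgf nfdjz lpbc laaai giih gxx kzchm wwy isu
Hunk 3: at line 2 remove [laaai] add [vgbe,zrpjx] -> 10 lines: tgf nfdjz lpbc vgbe zrpjx giih gxx kzchm wwy isu
Hunk 4: at line 3 remove [zrpjx,giih,gxx] add [heu,lhhnp] -> 9 lines: tgf nfdjz lpbc vgbe heu lhhnp kzchm wwy isu
Hunk 5: at line 2 remove [lpbc] add [ikwih,gvbi,zptn] -> 11 lines: tgf nfdjz ikwih gvbi zptn vgbe heu lhhnp kzchm wwy isu
Hunk 6: at line 6 remove [lhhnp,kzchm] add [bfcve] -> 10 lines: tgf nfdjz ikwih gvbi zptn vgbe heu bfcve wwy isu
Hunk 7: at line 5 remove [heu,bfcve] add [idpws] -> 9 lines: tgf nfdjz ikwih gvbi zptn vgbe idpws wwy isu
Final line count: 9

Answer: 9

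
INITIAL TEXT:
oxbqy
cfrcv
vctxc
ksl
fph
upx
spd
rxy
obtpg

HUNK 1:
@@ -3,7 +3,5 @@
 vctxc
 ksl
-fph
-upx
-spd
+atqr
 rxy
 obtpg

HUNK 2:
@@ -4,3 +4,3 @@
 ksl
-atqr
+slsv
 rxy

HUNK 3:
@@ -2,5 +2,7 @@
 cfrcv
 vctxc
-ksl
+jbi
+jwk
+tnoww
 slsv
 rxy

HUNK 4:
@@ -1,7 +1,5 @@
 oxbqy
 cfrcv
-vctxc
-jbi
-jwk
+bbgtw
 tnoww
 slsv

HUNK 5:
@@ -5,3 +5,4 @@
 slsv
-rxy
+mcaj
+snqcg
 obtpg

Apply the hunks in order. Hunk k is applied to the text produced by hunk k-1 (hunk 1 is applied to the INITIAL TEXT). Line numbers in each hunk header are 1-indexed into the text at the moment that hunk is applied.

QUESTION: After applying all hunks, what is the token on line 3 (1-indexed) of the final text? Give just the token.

Hunk 1: at line 3 remove [fph,upx,spd] add [atqr] -> 7 lines: oxbqy cfrcv vctxc ksl atqr rxy obtpg
Hunk 2: at line 4 remove [atqr] add [slsv] -> 7 lines: oxbqy cfrcv vctxc ksl slsv rxy obtpg
Hunk 3: at line 2 remove [ksl] add [jbi,jwk,tnoww] -> 9 lines: oxbqy cfrcv vctxc jbi jwk tnoww slsv rxy obtpg
Hunk 4: at line 1 remove [vctxc,jbi,jwk] add [bbgtw] -> 7 lines: oxbqy cfrcv bbgtw tnoww slsv rxy obtpg
Hunk 5: at line 5 remove [rxy] add [mcaj,snqcg] -> 8 lines: oxbqy cfrcv bbgtw tnoww slsv mcaj snqcg obtpg
Final line 3: bbgtw

Answer: bbgtw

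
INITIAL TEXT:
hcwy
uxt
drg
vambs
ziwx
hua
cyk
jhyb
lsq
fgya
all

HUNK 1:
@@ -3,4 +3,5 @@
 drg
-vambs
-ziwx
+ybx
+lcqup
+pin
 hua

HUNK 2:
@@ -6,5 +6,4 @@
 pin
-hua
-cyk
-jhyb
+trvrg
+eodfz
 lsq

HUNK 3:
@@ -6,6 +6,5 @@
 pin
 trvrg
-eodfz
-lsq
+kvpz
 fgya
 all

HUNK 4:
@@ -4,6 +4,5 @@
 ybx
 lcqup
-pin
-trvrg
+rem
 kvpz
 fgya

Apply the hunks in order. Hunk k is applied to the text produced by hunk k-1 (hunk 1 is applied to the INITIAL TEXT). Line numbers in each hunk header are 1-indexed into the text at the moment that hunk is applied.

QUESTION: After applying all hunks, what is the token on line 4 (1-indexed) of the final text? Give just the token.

Answer: ybx

Derivation:
Hunk 1: at line 3 remove [vambs,ziwx] add [ybx,lcqup,pin] -> 12 lines: hcwy uxt drg ybx lcqup pin hua cyk jhyb lsq fgya all
Hunk 2: at line 6 remove [hua,cyk,jhyb] add [trvrg,eodfz] -> 11 lines: hcwy uxt drg ybx lcqup pin trvrg eodfz lsq fgya all
Hunk 3: at line 6 remove [eodfz,lsq] add [kvpz] -> 10 lines: hcwy uxt drg ybx lcqup pin trvrg kvpz fgya all
Hunk 4: at line 4 remove [pin,trvrg] add [rem] -> 9 lines: hcwy uxt drg ybx lcqup rem kvpz fgya all
Final line 4: ybx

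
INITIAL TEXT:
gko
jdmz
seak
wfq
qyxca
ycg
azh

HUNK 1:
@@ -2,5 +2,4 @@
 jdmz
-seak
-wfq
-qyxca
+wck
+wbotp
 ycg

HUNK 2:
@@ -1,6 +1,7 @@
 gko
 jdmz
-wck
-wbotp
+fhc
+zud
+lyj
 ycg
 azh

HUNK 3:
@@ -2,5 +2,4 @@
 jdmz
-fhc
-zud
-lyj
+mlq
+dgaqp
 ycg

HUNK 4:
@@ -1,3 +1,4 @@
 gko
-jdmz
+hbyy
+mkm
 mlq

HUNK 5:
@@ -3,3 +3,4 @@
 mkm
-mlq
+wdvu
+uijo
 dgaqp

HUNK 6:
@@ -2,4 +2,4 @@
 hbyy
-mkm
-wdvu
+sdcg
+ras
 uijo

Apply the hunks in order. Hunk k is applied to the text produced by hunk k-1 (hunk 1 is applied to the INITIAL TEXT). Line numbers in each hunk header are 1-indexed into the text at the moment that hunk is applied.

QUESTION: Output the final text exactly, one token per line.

Answer: gko
hbyy
sdcg
ras
uijo
dgaqp
ycg
azh

Derivation:
Hunk 1: at line 2 remove [seak,wfq,qyxca] add [wck,wbotp] -> 6 lines: gko jdmz wck wbotp ycg azh
Hunk 2: at line 1 remove [wck,wbotp] add [fhc,zud,lyj] -> 7 lines: gko jdmz fhc zud lyj ycg azh
Hunk 3: at line 2 remove [fhc,zud,lyj] add [mlq,dgaqp] -> 6 lines: gko jdmz mlq dgaqp ycg azh
Hunk 4: at line 1 remove [jdmz] add [hbyy,mkm] -> 7 lines: gko hbyy mkm mlq dgaqp ycg azh
Hunk 5: at line 3 remove [mlq] add [wdvu,uijo] -> 8 lines: gko hbyy mkm wdvu uijo dgaqp ycg azh
Hunk 6: at line 2 remove [mkm,wdvu] add [sdcg,ras] -> 8 lines: gko hbyy sdcg ras uijo dgaqp ycg azh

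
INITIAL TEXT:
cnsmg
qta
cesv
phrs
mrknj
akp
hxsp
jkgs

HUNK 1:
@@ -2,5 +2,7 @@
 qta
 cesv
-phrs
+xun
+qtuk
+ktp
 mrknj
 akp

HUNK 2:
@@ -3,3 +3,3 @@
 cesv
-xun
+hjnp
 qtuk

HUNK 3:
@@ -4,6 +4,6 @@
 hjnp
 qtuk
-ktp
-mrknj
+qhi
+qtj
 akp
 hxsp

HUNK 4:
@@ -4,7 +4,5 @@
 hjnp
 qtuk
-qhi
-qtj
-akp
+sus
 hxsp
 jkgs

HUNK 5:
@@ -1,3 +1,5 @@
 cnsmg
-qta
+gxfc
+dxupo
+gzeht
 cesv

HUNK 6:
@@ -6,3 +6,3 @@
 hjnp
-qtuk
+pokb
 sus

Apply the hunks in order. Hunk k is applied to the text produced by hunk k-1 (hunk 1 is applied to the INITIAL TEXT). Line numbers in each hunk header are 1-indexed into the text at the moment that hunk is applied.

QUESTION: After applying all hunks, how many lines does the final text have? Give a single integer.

Answer: 10

Derivation:
Hunk 1: at line 2 remove [phrs] add [xun,qtuk,ktp] -> 10 lines: cnsmg qta cesv xun qtuk ktp mrknj akp hxsp jkgs
Hunk 2: at line 3 remove [xun] add [hjnp] -> 10 lines: cnsmg qta cesv hjnp qtuk ktp mrknj akp hxsp jkgs
Hunk 3: at line 4 remove [ktp,mrknj] add [qhi,qtj] -> 10 lines: cnsmg qta cesv hjnp qtuk qhi qtj akp hxsp jkgs
Hunk 4: at line 4 remove [qhi,qtj,akp] add [sus] -> 8 lines: cnsmg qta cesv hjnp qtuk sus hxsp jkgs
Hunk 5: at line 1 remove [qta] add [gxfc,dxupo,gzeht] -> 10 lines: cnsmg gxfc dxupo gzeht cesv hjnp qtuk sus hxsp jkgs
Hunk 6: at line 6 remove [qtuk] add [pokb] -> 10 lines: cnsmg gxfc dxupo gzeht cesv hjnp pokb sus hxsp jkgs
Final line count: 10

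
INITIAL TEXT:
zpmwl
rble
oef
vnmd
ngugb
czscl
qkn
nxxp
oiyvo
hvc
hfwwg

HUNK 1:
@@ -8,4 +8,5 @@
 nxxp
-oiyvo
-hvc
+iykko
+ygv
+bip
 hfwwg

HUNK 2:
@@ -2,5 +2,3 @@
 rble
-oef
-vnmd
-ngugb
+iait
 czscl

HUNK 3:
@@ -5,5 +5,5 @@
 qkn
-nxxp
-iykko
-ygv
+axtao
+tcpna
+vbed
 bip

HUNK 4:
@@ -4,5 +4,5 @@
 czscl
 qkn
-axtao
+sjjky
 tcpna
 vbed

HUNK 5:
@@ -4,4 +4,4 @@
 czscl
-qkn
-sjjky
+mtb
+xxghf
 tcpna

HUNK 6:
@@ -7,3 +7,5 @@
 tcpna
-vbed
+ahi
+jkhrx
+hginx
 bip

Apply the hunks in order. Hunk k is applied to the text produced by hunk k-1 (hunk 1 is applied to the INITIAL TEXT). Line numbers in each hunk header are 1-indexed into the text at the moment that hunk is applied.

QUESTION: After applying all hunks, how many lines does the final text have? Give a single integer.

Hunk 1: at line 8 remove [oiyvo,hvc] add [iykko,ygv,bip] -> 12 lines: zpmwl rble oef vnmd ngugb czscl qkn nxxp iykko ygv bip hfwwg
Hunk 2: at line 2 remove [oef,vnmd,ngugb] add [iait] -> 10 lines: zpmwl rble iait czscl qkn nxxp iykko ygv bip hfwwg
Hunk 3: at line 5 remove [nxxp,iykko,ygv] add [axtao,tcpna,vbed] -> 10 lines: zpmwl rble iait czscl qkn axtao tcpna vbed bip hfwwg
Hunk 4: at line 4 remove [axtao] add [sjjky] -> 10 lines: zpmwl rble iait czscl qkn sjjky tcpna vbed bip hfwwg
Hunk 5: at line 4 remove [qkn,sjjky] add [mtb,xxghf] -> 10 lines: zpmwl rble iait czscl mtb xxghf tcpna vbed bip hfwwg
Hunk 6: at line 7 remove [vbed] add [ahi,jkhrx,hginx] -> 12 lines: zpmwl rble iait czscl mtb xxghf tcpna ahi jkhrx hginx bip hfwwg
Final line count: 12

Answer: 12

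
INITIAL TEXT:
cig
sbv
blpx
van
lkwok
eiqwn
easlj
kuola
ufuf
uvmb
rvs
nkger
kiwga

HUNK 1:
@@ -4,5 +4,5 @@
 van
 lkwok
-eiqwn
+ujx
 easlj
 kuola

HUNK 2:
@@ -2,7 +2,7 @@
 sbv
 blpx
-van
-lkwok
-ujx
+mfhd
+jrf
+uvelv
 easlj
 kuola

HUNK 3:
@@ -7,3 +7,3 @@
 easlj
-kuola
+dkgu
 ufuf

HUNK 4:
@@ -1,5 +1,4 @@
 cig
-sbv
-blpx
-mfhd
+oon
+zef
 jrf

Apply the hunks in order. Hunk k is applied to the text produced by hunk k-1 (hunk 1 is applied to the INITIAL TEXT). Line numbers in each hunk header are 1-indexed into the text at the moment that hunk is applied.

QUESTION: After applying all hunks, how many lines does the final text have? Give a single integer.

Answer: 12

Derivation:
Hunk 1: at line 4 remove [eiqwn] add [ujx] -> 13 lines: cig sbv blpx van lkwok ujx easlj kuola ufuf uvmb rvs nkger kiwga
Hunk 2: at line 2 remove [van,lkwok,ujx] add [mfhd,jrf,uvelv] -> 13 lines: cig sbv blpx mfhd jrf uvelv easlj kuola ufuf uvmb rvs nkger kiwga
Hunk 3: at line 7 remove [kuola] add [dkgu] -> 13 lines: cig sbv blpx mfhd jrf uvelv easlj dkgu ufuf uvmb rvs nkger kiwga
Hunk 4: at line 1 remove [sbv,blpx,mfhd] add [oon,zef] -> 12 lines: cig oon zef jrf uvelv easlj dkgu ufuf uvmb rvs nkger kiwga
Final line count: 12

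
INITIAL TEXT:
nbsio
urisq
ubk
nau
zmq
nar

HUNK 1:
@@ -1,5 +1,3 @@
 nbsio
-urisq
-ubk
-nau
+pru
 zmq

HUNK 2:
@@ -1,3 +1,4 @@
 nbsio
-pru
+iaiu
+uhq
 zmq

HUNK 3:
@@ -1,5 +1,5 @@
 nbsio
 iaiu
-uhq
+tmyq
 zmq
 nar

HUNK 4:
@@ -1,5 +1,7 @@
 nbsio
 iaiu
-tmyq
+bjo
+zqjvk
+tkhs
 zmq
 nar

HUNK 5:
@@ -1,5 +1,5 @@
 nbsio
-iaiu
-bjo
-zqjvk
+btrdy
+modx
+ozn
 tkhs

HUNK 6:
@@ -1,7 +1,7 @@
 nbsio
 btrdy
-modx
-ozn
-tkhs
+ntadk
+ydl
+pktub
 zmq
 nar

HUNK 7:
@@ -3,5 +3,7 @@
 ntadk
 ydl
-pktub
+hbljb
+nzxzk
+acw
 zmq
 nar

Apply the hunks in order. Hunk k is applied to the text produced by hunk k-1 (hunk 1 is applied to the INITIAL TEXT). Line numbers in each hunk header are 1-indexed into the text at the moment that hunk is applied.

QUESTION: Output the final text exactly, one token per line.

Hunk 1: at line 1 remove [urisq,ubk,nau] add [pru] -> 4 lines: nbsio pru zmq nar
Hunk 2: at line 1 remove [pru] add [iaiu,uhq] -> 5 lines: nbsio iaiu uhq zmq nar
Hunk 3: at line 1 remove [uhq] add [tmyq] -> 5 lines: nbsio iaiu tmyq zmq nar
Hunk 4: at line 1 remove [tmyq] add [bjo,zqjvk,tkhs] -> 7 lines: nbsio iaiu bjo zqjvk tkhs zmq nar
Hunk 5: at line 1 remove [iaiu,bjo,zqjvk] add [btrdy,modx,ozn] -> 7 lines: nbsio btrdy modx ozn tkhs zmq nar
Hunk 6: at line 1 remove [modx,ozn,tkhs] add [ntadk,ydl,pktub] -> 7 lines: nbsio btrdy ntadk ydl pktub zmq nar
Hunk 7: at line 3 remove [pktub] add [hbljb,nzxzk,acw] -> 9 lines: nbsio btrdy ntadk ydl hbljb nzxzk acw zmq nar

Answer: nbsio
btrdy
ntadk
ydl
hbljb
nzxzk
acw
zmq
nar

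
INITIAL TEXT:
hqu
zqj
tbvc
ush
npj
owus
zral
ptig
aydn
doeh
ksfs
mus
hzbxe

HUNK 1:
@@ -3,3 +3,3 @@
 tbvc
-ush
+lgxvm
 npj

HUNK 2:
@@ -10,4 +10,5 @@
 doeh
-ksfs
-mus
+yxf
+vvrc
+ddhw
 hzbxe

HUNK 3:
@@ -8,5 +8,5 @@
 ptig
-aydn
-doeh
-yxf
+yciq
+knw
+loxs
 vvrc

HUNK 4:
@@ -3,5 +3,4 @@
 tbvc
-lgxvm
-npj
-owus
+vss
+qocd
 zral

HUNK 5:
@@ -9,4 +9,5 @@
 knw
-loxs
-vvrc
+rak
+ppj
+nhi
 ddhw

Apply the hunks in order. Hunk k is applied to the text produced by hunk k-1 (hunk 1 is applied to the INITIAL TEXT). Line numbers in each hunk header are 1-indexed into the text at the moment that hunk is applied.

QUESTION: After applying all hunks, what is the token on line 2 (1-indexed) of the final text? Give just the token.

Answer: zqj

Derivation:
Hunk 1: at line 3 remove [ush] add [lgxvm] -> 13 lines: hqu zqj tbvc lgxvm npj owus zral ptig aydn doeh ksfs mus hzbxe
Hunk 2: at line 10 remove [ksfs,mus] add [yxf,vvrc,ddhw] -> 14 lines: hqu zqj tbvc lgxvm npj owus zral ptig aydn doeh yxf vvrc ddhw hzbxe
Hunk 3: at line 8 remove [aydn,doeh,yxf] add [yciq,knw,loxs] -> 14 lines: hqu zqj tbvc lgxvm npj owus zral ptig yciq knw loxs vvrc ddhw hzbxe
Hunk 4: at line 3 remove [lgxvm,npj,owus] add [vss,qocd] -> 13 lines: hqu zqj tbvc vss qocd zral ptig yciq knw loxs vvrc ddhw hzbxe
Hunk 5: at line 9 remove [loxs,vvrc] add [rak,ppj,nhi] -> 14 lines: hqu zqj tbvc vss qocd zral ptig yciq knw rak ppj nhi ddhw hzbxe
Final line 2: zqj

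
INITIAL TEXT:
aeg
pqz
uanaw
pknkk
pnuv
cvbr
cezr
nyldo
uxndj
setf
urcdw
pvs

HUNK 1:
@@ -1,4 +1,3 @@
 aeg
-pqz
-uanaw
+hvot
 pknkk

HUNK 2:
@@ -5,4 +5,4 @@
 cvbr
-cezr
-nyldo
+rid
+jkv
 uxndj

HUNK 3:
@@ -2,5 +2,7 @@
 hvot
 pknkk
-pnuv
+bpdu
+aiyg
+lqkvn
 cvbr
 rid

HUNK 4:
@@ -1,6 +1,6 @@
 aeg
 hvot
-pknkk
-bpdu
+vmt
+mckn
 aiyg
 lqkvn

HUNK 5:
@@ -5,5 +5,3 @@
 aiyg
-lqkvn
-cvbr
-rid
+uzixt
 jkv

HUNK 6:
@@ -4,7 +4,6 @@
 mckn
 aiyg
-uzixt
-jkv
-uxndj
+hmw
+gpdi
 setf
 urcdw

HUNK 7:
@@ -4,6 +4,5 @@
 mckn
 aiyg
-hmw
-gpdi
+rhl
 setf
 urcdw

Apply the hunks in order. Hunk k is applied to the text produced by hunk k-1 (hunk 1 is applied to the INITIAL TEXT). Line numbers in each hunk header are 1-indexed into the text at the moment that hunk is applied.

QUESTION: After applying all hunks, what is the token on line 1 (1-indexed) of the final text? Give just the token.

Hunk 1: at line 1 remove [pqz,uanaw] add [hvot] -> 11 lines: aeg hvot pknkk pnuv cvbr cezr nyldo uxndj setf urcdw pvs
Hunk 2: at line 5 remove [cezr,nyldo] add [rid,jkv] -> 11 lines: aeg hvot pknkk pnuv cvbr rid jkv uxndj setf urcdw pvs
Hunk 3: at line 2 remove [pnuv] add [bpdu,aiyg,lqkvn] -> 13 lines: aeg hvot pknkk bpdu aiyg lqkvn cvbr rid jkv uxndj setf urcdw pvs
Hunk 4: at line 1 remove [pknkk,bpdu] add [vmt,mckn] -> 13 lines: aeg hvot vmt mckn aiyg lqkvn cvbr rid jkv uxndj setf urcdw pvs
Hunk 5: at line 5 remove [lqkvn,cvbr,rid] add [uzixt] -> 11 lines: aeg hvot vmt mckn aiyg uzixt jkv uxndj setf urcdw pvs
Hunk 6: at line 4 remove [uzixt,jkv,uxndj] add [hmw,gpdi] -> 10 lines: aeg hvot vmt mckn aiyg hmw gpdi setf urcdw pvs
Hunk 7: at line 4 remove [hmw,gpdi] add [rhl] -> 9 lines: aeg hvot vmt mckn aiyg rhl setf urcdw pvs
Final line 1: aeg

Answer: aeg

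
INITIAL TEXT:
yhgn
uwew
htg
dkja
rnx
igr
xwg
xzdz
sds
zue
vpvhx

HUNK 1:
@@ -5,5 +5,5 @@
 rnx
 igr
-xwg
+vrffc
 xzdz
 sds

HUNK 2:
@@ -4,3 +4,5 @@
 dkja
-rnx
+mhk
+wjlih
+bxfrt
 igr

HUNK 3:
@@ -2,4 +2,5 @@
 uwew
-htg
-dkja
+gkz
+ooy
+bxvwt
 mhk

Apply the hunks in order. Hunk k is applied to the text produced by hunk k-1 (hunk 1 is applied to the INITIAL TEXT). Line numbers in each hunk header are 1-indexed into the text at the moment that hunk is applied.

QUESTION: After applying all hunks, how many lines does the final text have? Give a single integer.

Answer: 14

Derivation:
Hunk 1: at line 5 remove [xwg] add [vrffc] -> 11 lines: yhgn uwew htg dkja rnx igr vrffc xzdz sds zue vpvhx
Hunk 2: at line 4 remove [rnx] add [mhk,wjlih,bxfrt] -> 13 lines: yhgn uwew htg dkja mhk wjlih bxfrt igr vrffc xzdz sds zue vpvhx
Hunk 3: at line 2 remove [htg,dkja] add [gkz,ooy,bxvwt] -> 14 lines: yhgn uwew gkz ooy bxvwt mhk wjlih bxfrt igr vrffc xzdz sds zue vpvhx
Final line count: 14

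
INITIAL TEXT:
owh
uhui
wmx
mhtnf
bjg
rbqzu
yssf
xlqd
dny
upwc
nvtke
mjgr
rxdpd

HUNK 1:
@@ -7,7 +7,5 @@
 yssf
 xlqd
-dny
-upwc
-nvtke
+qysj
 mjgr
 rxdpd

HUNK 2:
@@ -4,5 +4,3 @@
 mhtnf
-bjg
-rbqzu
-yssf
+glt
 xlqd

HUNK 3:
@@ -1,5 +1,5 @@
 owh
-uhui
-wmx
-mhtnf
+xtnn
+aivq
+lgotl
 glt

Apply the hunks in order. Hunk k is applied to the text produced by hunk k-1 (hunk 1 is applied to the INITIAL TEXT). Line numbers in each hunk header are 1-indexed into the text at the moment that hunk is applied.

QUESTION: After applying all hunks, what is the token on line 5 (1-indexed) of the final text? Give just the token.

Hunk 1: at line 7 remove [dny,upwc,nvtke] add [qysj] -> 11 lines: owh uhui wmx mhtnf bjg rbqzu yssf xlqd qysj mjgr rxdpd
Hunk 2: at line 4 remove [bjg,rbqzu,yssf] add [glt] -> 9 lines: owh uhui wmx mhtnf glt xlqd qysj mjgr rxdpd
Hunk 3: at line 1 remove [uhui,wmx,mhtnf] add [xtnn,aivq,lgotl] -> 9 lines: owh xtnn aivq lgotl glt xlqd qysj mjgr rxdpd
Final line 5: glt

Answer: glt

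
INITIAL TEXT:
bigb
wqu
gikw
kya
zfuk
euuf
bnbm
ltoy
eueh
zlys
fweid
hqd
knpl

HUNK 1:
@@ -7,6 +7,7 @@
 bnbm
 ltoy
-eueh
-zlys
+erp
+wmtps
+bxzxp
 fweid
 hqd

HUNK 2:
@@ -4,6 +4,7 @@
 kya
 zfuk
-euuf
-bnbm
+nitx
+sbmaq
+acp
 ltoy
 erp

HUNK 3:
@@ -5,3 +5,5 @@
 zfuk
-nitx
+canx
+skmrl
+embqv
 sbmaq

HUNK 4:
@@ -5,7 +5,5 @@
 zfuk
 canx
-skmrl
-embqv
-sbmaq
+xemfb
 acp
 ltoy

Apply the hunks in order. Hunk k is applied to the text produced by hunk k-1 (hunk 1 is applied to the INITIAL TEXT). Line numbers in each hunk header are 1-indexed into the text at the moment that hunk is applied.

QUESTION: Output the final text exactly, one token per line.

Answer: bigb
wqu
gikw
kya
zfuk
canx
xemfb
acp
ltoy
erp
wmtps
bxzxp
fweid
hqd
knpl

Derivation:
Hunk 1: at line 7 remove [eueh,zlys] add [erp,wmtps,bxzxp] -> 14 lines: bigb wqu gikw kya zfuk euuf bnbm ltoy erp wmtps bxzxp fweid hqd knpl
Hunk 2: at line 4 remove [euuf,bnbm] add [nitx,sbmaq,acp] -> 15 lines: bigb wqu gikw kya zfuk nitx sbmaq acp ltoy erp wmtps bxzxp fweid hqd knpl
Hunk 3: at line 5 remove [nitx] add [canx,skmrl,embqv] -> 17 lines: bigb wqu gikw kya zfuk canx skmrl embqv sbmaq acp ltoy erp wmtps bxzxp fweid hqd knpl
Hunk 4: at line 5 remove [skmrl,embqv,sbmaq] add [xemfb] -> 15 lines: bigb wqu gikw kya zfuk canx xemfb acp ltoy erp wmtps bxzxp fweid hqd knpl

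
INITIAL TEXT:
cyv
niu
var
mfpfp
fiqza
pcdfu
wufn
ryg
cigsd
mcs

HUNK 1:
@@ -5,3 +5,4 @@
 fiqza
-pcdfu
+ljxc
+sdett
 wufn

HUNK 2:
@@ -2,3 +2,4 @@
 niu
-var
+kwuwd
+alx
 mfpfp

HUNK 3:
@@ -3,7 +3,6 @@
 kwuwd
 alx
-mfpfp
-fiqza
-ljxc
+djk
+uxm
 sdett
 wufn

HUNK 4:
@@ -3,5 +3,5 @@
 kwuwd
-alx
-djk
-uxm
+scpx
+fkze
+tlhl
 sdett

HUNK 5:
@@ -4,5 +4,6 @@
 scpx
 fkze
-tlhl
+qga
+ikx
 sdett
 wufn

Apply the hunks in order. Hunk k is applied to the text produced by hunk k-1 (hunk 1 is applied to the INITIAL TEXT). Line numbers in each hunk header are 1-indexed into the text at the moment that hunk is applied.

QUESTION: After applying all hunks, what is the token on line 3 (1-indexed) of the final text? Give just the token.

Answer: kwuwd

Derivation:
Hunk 1: at line 5 remove [pcdfu] add [ljxc,sdett] -> 11 lines: cyv niu var mfpfp fiqza ljxc sdett wufn ryg cigsd mcs
Hunk 2: at line 2 remove [var] add [kwuwd,alx] -> 12 lines: cyv niu kwuwd alx mfpfp fiqza ljxc sdett wufn ryg cigsd mcs
Hunk 3: at line 3 remove [mfpfp,fiqza,ljxc] add [djk,uxm] -> 11 lines: cyv niu kwuwd alx djk uxm sdett wufn ryg cigsd mcs
Hunk 4: at line 3 remove [alx,djk,uxm] add [scpx,fkze,tlhl] -> 11 lines: cyv niu kwuwd scpx fkze tlhl sdett wufn ryg cigsd mcs
Hunk 5: at line 4 remove [tlhl] add [qga,ikx] -> 12 lines: cyv niu kwuwd scpx fkze qga ikx sdett wufn ryg cigsd mcs
Final line 3: kwuwd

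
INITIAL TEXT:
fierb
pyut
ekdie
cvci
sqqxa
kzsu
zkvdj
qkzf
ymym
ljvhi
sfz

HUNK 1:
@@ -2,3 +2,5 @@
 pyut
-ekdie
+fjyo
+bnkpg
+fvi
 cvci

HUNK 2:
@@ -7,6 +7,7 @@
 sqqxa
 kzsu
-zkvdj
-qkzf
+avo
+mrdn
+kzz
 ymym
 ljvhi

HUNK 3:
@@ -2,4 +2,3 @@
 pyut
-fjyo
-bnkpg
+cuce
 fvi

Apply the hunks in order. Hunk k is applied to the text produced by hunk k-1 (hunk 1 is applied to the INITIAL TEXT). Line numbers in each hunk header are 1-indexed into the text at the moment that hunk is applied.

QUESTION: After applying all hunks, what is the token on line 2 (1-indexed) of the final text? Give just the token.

Hunk 1: at line 2 remove [ekdie] add [fjyo,bnkpg,fvi] -> 13 lines: fierb pyut fjyo bnkpg fvi cvci sqqxa kzsu zkvdj qkzf ymym ljvhi sfz
Hunk 2: at line 7 remove [zkvdj,qkzf] add [avo,mrdn,kzz] -> 14 lines: fierb pyut fjyo bnkpg fvi cvci sqqxa kzsu avo mrdn kzz ymym ljvhi sfz
Hunk 3: at line 2 remove [fjyo,bnkpg] add [cuce] -> 13 lines: fierb pyut cuce fvi cvci sqqxa kzsu avo mrdn kzz ymym ljvhi sfz
Final line 2: pyut

Answer: pyut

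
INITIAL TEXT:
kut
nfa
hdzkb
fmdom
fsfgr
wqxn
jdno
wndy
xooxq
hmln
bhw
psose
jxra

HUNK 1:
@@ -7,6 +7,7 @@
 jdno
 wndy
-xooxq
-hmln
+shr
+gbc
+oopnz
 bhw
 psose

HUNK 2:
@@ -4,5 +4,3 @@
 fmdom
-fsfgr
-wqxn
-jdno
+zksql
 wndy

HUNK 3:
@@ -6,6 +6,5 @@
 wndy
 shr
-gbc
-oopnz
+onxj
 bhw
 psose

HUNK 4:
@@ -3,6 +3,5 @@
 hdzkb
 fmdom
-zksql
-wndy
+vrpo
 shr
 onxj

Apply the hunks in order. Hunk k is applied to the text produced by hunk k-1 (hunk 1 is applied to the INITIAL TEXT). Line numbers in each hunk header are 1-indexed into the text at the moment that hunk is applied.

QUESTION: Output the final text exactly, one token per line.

Answer: kut
nfa
hdzkb
fmdom
vrpo
shr
onxj
bhw
psose
jxra

Derivation:
Hunk 1: at line 7 remove [xooxq,hmln] add [shr,gbc,oopnz] -> 14 lines: kut nfa hdzkb fmdom fsfgr wqxn jdno wndy shr gbc oopnz bhw psose jxra
Hunk 2: at line 4 remove [fsfgr,wqxn,jdno] add [zksql] -> 12 lines: kut nfa hdzkb fmdom zksql wndy shr gbc oopnz bhw psose jxra
Hunk 3: at line 6 remove [gbc,oopnz] add [onxj] -> 11 lines: kut nfa hdzkb fmdom zksql wndy shr onxj bhw psose jxra
Hunk 4: at line 3 remove [zksql,wndy] add [vrpo] -> 10 lines: kut nfa hdzkb fmdom vrpo shr onxj bhw psose jxra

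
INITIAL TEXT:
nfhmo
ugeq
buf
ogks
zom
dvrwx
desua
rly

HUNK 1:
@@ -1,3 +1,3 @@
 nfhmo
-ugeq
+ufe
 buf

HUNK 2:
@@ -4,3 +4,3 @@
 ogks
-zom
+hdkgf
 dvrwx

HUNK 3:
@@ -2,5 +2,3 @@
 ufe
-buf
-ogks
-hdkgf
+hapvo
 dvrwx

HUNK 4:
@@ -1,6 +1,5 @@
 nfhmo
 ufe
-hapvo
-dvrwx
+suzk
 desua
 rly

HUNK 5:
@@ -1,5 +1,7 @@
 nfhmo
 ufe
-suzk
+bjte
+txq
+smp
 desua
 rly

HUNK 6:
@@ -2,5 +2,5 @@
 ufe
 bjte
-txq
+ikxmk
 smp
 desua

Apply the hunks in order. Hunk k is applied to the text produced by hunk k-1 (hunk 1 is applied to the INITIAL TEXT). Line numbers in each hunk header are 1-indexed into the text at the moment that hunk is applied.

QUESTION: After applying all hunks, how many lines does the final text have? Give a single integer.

Answer: 7

Derivation:
Hunk 1: at line 1 remove [ugeq] add [ufe] -> 8 lines: nfhmo ufe buf ogks zom dvrwx desua rly
Hunk 2: at line 4 remove [zom] add [hdkgf] -> 8 lines: nfhmo ufe buf ogks hdkgf dvrwx desua rly
Hunk 3: at line 2 remove [buf,ogks,hdkgf] add [hapvo] -> 6 lines: nfhmo ufe hapvo dvrwx desua rly
Hunk 4: at line 1 remove [hapvo,dvrwx] add [suzk] -> 5 lines: nfhmo ufe suzk desua rly
Hunk 5: at line 1 remove [suzk] add [bjte,txq,smp] -> 7 lines: nfhmo ufe bjte txq smp desua rly
Hunk 6: at line 2 remove [txq] add [ikxmk] -> 7 lines: nfhmo ufe bjte ikxmk smp desua rly
Final line count: 7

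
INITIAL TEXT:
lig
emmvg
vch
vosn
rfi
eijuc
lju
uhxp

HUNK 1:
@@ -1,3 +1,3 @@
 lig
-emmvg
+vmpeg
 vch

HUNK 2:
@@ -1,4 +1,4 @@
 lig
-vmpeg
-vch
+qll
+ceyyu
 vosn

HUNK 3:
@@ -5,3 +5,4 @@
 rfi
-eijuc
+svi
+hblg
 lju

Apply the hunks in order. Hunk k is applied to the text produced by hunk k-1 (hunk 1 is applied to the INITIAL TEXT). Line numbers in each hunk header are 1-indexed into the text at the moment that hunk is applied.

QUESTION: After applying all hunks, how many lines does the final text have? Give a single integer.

Hunk 1: at line 1 remove [emmvg] add [vmpeg] -> 8 lines: lig vmpeg vch vosn rfi eijuc lju uhxp
Hunk 2: at line 1 remove [vmpeg,vch] add [qll,ceyyu] -> 8 lines: lig qll ceyyu vosn rfi eijuc lju uhxp
Hunk 3: at line 5 remove [eijuc] add [svi,hblg] -> 9 lines: lig qll ceyyu vosn rfi svi hblg lju uhxp
Final line count: 9

Answer: 9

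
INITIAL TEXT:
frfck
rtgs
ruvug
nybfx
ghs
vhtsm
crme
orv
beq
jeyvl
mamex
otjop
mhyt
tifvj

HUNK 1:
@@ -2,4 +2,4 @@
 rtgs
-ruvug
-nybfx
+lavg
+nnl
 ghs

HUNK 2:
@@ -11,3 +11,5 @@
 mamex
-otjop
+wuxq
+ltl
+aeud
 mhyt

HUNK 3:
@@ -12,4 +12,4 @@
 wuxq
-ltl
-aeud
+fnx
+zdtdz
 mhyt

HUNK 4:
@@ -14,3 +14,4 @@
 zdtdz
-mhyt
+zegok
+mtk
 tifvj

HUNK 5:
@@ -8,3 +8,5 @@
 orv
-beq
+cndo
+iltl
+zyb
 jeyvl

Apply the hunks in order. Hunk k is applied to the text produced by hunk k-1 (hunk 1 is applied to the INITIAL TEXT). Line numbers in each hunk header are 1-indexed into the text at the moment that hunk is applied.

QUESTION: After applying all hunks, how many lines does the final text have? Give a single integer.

Answer: 19

Derivation:
Hunk 1: at line 2 remove [ruvug,nybfx] add [lavg,nnl] -> 14 lines: frfck rtgs lavg nnl ghs vhtsm crme orv beq jeyvl mamex otjop mhyt tifvj
Hunk 2: at line 11 remove [otjop] add [wuxq,ltl,aeud] -> 16 lines: frfck rtgs lavg nnl ghs vhtsm crme orv beq jeyvl mamex wuxq ltl aeud mhyt tifvj
Hunk 3: at line 12 remove [ltl,aeud] add [fnx,zdtdz] -> 16 lines: frfck rtgs lavg nnl ghs vhtsm crme orv beq jeyvl mamex wuxq fnx zdtdz mhyt tifvj
Hunk 4: at line 14 remove [mhyt] add [zegok,mtk] -> 17 lines: frfck rtgs lavg nnl ghs vhtsm crme orv beq jeyvl mamex wuxq fnx zdtdz zegok mtk tifvj
Hunk 5: at line 8 remove [beq] add [cndo,iltl,zyb] -> 19 lines: frfck rtgs lavg nnl ghs vhtsm crme orv cndo iltl zyb jeyvl mamex wuxq fnx zdtdz zegok mtk tifvj
Final line count: 19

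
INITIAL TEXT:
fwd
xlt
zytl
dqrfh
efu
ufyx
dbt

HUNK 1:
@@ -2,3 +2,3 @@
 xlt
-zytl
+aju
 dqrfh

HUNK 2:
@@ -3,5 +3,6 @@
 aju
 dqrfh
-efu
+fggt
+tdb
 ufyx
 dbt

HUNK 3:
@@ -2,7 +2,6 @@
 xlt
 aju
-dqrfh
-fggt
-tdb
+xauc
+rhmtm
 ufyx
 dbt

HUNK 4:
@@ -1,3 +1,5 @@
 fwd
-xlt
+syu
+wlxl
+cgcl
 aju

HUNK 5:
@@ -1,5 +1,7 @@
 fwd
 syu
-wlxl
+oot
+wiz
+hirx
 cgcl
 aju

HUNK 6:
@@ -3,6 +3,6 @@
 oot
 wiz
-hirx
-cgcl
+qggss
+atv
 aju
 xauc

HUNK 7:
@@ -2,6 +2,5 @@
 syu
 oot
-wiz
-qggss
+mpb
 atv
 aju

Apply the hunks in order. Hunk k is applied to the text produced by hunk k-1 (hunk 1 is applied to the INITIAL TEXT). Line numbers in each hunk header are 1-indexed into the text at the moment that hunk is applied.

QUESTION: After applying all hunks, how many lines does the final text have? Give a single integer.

Hunk 1: at line 2 remove [zytl] add [aju] -> 7 lines: fwd xlt aju dqrfh efu ufyx dbt
Hunk 2: at line 3 remove [efu] add [fggt,tdb] -> 8 lines: fwd xlt aju dqrfh fggt tdb ufyx dbt
Hunk 3: at line 2 remove [dqrfh,fggt,tdb] add [xauc,rhmtm] -> 7 lines: fwd xlt aju xauc rhmtm ufyx dbt
Hunk 4: at line 1 remove [xlt] add [syu,wlxl,cgcl] -> 9 lines: fwd syu wlxl cgcl aju xauc rhmtm ufyx dbt
Hunk 5: at line 1 remove [wlxl] add [oot,wiz,hirx] -> 11 lines: fwd syu oot wiz hirx cgcl aju xauc rhmtm ufyx dbt
Hunk 6: at line 3 remove [hirx,cgcl] add [qggss,atv] -> 11 lines: fwd syu oot wiz qggss atv aju xauc rhmtm ufyx dbt
Hunk 7: at line 2 remove [wiz,qggss] add [mpb] -> 10 lines: fwd syu oot mpb atv aju xauc rhmtm ufyx dbt
Final line count: 10

Answer: 10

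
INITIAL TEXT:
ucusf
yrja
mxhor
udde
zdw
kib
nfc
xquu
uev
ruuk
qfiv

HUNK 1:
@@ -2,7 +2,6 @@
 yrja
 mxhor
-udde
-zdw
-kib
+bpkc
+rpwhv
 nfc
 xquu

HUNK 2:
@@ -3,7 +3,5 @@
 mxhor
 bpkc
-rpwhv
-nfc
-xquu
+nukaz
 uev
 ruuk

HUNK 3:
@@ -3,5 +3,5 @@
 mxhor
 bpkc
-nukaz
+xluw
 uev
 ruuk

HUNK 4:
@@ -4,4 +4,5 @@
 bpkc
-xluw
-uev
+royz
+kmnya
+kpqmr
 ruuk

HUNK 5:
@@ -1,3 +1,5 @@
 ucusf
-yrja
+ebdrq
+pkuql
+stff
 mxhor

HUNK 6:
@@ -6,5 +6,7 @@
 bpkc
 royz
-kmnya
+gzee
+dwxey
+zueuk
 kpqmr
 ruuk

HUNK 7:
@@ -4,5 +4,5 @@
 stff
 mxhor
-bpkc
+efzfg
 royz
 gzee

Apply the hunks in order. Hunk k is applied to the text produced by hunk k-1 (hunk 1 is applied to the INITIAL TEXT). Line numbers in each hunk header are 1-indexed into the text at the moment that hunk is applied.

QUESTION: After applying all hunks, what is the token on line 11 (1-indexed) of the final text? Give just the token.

Answer: kpqmr

Derivation:
Hunk 1: at line 2 remove [udde,zdw,kib] add [bpkc,rpwhv] -> 10 lines: ucusf yrja mxhor bpkc rpwhv nfc xquu uev ruuk qfiv
Hunk 2: at line 3 remove [rpwhv,nfc,xquu] add [nukaz] -> 8 lines: ucusf yrja mxhor bpkc nukaz uev ruuk qfiv
Hunk 3: at line 3 remove [nukaz] add [xluw] -> 8 lines: ucusf yrja mxhor bpkc xluw uev ruuk qfiv
Hunk 4: at line 4 remove [xluw,uev] add [royz,kmnya,kpqmr] -> 9 lines: ucusf yrja mxhor bpkc royz kmnya kpqmr ruuk qfiv
Hunk 5: at line 1 remove [yrja] add [ebdrq,pkuql,stff] -> 11 lines: ucusf ebdrq pkuql stff mxhor bpkc royz kmnya kpqmr ruuk qfiv
Hunk 6: at line 6 remove [kmnya] add [gzee,dwxey,zueuk] -> 13 lines: ucusf ebdrq pkuql stff mxhor bpkc royz gzee dwxey zueuk kpqmr ruuk qfiv
Hunk 7: at line 4 remove [bpkc] add [efzfg] -> 13 lines: ucusf ebdrq pkuql stff mxhor efzfg royz gzee dwxey zueuk kpqmr ruuk qfiv
Final line 11: kpqmr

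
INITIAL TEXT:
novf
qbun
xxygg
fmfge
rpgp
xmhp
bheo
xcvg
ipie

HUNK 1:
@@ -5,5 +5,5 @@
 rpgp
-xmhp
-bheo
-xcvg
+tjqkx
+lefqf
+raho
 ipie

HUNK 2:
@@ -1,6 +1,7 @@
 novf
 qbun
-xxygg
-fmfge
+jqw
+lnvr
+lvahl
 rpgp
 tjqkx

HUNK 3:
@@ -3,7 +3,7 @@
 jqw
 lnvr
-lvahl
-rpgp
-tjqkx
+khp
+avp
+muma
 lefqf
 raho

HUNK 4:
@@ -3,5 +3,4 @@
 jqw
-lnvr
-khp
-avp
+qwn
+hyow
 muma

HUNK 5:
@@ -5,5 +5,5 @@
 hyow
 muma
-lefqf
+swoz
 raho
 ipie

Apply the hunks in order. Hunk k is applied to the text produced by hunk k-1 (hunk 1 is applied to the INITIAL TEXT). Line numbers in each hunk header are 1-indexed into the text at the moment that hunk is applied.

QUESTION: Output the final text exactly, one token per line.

Hunk 1: at line 5 remove [xmhp,bheo,xcvg] add [tjqkx,lefqf,raho] -> 9 lines: novf qbun xxygg fmfge rpgp tjqkx lefqf raho ipie
Hunk 2: at line 1 remove [xxygg,fmfge] add [jqw,lnvr,lvahl] -> 10 lines: novf qbun jqw lnvr lvahl rpgp tjqkx lefqf raho ipie
Hunk 3: at line 3 remove [lvahl,rpgp,tjqkx] add [khp,avp,muma] -> 10 lines: novf qbun jqw lnvr khp avp muma lefqf raho ipie
Hunk 4: at line 3 remove [lnvr,khp,avp] add [qwn,hyow] -> 9 lines: novf qbun jqw qwn hyow muma lefqf raho ipie
Hunk 5: at line 5 remove [lefqf] add [swoz] -> 9 lines: novf qbun jqw qwn hyow muma swoz raho ipie

Answer: novf
qbun
jqw
qwn
hyow
muma
swoz
raho
ipie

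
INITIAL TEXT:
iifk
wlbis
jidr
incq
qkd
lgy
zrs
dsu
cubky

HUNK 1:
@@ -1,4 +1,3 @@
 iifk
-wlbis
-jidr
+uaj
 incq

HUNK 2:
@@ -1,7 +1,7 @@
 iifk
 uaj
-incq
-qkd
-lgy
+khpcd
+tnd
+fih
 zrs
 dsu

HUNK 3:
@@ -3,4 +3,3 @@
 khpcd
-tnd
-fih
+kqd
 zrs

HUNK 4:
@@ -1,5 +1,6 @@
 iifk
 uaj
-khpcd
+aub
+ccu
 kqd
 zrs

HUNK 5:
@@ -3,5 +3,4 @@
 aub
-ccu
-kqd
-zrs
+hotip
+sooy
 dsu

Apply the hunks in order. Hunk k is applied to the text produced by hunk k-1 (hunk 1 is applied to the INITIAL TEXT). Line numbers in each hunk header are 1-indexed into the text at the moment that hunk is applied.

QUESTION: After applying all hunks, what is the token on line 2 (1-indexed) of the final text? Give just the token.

Answer: uaj

Derivation:
Hunk 1: at line 1 remove [wlbis,jidr] add [uaj] -> 8 lines: iifk uaj incq qkd lgy zrs dsu cubky
Hunk 2: at line 1 remove [incq,qkd,lgy] add [khpcd,tnd,fih] -> 8 lines: iifk uaj khpcd tnd fih zrs dsu cubky
Hunk 3: at line 3 remove [tnd,fih] add [kqd] -> 7 lines: iifk uaj khpcd kqd zrs dsu cubky
Hunk 4: at line 1 remove [khpcd] add [aub,ccu] -> 8 lines: iifk uaj aub ccu kqd zrs dsu cubky
Hunk 5: at line 3 remove [ccu,kqd,zrs] add [hotip,sooy] -> 7 lines: iifk uaj aub hotip sooy dsu cubky
Final line 2: uaj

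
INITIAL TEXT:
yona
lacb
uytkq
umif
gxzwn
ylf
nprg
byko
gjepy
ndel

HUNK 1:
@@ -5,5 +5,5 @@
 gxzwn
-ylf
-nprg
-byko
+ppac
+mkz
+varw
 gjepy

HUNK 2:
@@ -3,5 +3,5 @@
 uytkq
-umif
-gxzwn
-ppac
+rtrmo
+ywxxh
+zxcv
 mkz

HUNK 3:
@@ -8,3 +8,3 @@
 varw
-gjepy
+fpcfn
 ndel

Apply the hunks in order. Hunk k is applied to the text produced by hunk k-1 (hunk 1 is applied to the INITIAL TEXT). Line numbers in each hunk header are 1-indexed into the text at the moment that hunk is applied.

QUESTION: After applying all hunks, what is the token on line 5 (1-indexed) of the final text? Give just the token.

Answer: ywxxh

Derivation:
Hunk 1: at line 5 remove [ylf,nprg,byko] add [ppac,mkz,varw] -> 10 lines: yona lacb uytkq umif gxzwn ppac mkz varw gjepy ndel
Hunk 2: at line 3 remove [umif,gxzwn,ppac] add [rtrmo,ywxxh,zxcv] -> 10 lines: yona lacb uytkq rtrmo ywxxh zxcv mkz varw gjepy ndel
Hunk 3: at line 8 remove [gjepy] add [fpcfn] -> 10 lines: yona lacb uytkq rtrmo ywxxh zxcv mkz varw fpcfn ndel
Final line 5: ywxxh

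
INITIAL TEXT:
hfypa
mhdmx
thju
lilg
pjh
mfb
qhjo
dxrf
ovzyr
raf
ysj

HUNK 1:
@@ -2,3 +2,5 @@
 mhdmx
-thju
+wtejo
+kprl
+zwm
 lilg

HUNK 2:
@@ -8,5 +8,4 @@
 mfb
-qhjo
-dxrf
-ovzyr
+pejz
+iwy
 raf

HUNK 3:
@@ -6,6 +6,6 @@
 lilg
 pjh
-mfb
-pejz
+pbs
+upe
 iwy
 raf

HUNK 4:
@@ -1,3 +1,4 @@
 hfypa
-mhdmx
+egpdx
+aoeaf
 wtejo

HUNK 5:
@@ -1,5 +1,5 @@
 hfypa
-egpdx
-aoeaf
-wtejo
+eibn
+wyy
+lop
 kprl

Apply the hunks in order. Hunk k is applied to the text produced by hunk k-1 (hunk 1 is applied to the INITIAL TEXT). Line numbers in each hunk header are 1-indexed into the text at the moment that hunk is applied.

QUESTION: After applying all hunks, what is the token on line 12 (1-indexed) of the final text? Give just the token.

Answer: raf

Derivation:
Hunk 1: at line 2 remove [thju] add [wtejo,kprl,zwm] -> 13 lines: hfypa mhdmx wtejo kprl zwm lilg pjh mfb qhjo dxrf ovzyr raf ysj
Hunk 2: at line 8 remove [qhjo,dxrf,ovzyr] add [pejz,iwy] -> 12 lines: hfypa mhdmx wtejo kprl zwm lilg pjh mfb pejz iwy raf ysj
Hunk 3: at line 6 remove [mfb,pejz] add [pbs,upe] -> 12 lines: hfypa mhdmx wtejo kprl zwm lilg pjh pbs upe iwy raf ysj
Hunk 4: at line 1 remove [mhdmx] add [egpdx,aoeaf] -> 13 lines: hfypa egpdx aoeaf wtejo kprl zwm lilg pjh pbs upe iwy raf ysj
Hunk 5: at line 1 remove [egpdx,aoeaf,wtejo] add [eibn,wyy,lop] -> 13 lines: hfypa eibn wyy lop kprl zwm lilg pjh pbs upe iwy raf ysj
Final line 12: raf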